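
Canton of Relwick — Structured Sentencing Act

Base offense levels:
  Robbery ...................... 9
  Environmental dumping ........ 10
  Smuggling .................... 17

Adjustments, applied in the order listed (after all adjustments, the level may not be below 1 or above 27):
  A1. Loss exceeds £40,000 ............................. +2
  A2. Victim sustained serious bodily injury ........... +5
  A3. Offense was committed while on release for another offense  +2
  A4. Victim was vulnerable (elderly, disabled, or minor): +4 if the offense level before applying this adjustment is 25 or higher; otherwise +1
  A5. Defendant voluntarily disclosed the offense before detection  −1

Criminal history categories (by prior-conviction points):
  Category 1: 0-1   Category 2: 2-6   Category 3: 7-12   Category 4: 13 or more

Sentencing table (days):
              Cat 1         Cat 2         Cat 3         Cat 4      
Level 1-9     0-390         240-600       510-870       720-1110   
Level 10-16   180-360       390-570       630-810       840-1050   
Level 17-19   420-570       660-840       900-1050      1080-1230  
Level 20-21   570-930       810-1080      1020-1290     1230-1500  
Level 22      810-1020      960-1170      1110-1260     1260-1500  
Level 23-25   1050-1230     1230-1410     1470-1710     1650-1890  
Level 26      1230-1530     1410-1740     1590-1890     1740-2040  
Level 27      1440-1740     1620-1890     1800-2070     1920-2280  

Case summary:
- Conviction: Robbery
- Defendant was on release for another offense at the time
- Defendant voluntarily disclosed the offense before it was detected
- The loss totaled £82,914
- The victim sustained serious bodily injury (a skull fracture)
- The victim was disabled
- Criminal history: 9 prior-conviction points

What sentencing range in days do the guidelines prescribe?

Base offense level for robbery: 9.
A1 applies: 9 + 2 = 11.
A2 applies: 11 + 5 = 16.
A3 applies: 16 + 2 = 18.
A4 applies (level before this adjustment is 18 < 25, so +1): 18 + 1 = 19.
A5 applies: 19 − 1 = 18.
Final offense level: 18.
Criminal history: 9 prior points → Category 3 (7-12).
Level 18 falls in the 17-19 band.
Grid: Level 17-19 × Category 3 = 900-1050 days.

900-1050 days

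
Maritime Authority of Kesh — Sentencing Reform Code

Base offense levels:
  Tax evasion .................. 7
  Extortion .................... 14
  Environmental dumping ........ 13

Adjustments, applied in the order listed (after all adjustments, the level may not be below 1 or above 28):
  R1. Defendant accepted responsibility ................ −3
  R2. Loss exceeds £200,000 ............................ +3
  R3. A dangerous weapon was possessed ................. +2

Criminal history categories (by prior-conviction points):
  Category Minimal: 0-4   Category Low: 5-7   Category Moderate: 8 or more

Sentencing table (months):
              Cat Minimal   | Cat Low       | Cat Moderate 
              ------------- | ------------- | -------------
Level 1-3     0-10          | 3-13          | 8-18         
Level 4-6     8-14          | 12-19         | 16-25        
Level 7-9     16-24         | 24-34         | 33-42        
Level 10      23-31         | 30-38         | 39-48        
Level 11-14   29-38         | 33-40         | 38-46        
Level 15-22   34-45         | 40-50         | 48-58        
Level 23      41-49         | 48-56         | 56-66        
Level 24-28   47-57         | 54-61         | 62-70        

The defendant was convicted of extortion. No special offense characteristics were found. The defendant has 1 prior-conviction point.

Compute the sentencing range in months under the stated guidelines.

29-38 months

Base offense level for extortion: 14.
Final offense level: 14.
Criminal history: 1 prior point → Category Minimal (0-4).
Level 14 falls in the 11-14 band.
Grid: Level 11-14 × Category Minimal = 29-38 months.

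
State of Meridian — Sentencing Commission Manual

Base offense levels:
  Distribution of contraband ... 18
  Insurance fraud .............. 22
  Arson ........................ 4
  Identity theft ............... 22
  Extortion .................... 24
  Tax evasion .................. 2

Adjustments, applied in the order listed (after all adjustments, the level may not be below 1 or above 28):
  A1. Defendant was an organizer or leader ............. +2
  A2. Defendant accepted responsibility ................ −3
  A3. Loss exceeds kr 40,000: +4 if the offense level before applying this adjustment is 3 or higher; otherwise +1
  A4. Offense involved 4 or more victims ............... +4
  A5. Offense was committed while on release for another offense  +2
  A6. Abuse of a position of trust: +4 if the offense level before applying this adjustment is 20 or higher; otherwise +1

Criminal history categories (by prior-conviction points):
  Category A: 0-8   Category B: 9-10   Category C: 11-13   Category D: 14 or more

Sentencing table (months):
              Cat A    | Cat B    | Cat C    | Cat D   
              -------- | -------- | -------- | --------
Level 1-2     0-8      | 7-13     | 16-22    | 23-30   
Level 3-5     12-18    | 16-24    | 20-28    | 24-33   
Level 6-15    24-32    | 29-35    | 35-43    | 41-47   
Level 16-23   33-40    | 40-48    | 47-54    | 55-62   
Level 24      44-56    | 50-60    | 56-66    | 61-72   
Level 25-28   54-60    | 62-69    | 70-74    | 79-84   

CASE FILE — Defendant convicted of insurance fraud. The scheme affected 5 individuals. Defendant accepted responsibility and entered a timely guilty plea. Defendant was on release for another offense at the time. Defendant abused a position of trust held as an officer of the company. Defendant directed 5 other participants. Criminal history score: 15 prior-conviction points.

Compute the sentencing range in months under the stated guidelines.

79-84 months

Base offense level for insurance fraud: 22.
A1 applies: 22 + 2 = 24.
A2 applies: 24 − 3 = 21.
A4 applies: 21 + 4 = 25.
A5 applies: 25 + 2 = 27.
A6 applies (level before this adjustment is 27 ≥ 20, so +4): 27 + 4 = 31.
Level 31 exceeds the maximum of 28; capped at 28.
Final offense level: 28.
Criminal history: 15 prior points → Category D (14+).
Level 28 falls in the 25-28 band.
Grid: Level 25-28 × Category D = 79-84 months.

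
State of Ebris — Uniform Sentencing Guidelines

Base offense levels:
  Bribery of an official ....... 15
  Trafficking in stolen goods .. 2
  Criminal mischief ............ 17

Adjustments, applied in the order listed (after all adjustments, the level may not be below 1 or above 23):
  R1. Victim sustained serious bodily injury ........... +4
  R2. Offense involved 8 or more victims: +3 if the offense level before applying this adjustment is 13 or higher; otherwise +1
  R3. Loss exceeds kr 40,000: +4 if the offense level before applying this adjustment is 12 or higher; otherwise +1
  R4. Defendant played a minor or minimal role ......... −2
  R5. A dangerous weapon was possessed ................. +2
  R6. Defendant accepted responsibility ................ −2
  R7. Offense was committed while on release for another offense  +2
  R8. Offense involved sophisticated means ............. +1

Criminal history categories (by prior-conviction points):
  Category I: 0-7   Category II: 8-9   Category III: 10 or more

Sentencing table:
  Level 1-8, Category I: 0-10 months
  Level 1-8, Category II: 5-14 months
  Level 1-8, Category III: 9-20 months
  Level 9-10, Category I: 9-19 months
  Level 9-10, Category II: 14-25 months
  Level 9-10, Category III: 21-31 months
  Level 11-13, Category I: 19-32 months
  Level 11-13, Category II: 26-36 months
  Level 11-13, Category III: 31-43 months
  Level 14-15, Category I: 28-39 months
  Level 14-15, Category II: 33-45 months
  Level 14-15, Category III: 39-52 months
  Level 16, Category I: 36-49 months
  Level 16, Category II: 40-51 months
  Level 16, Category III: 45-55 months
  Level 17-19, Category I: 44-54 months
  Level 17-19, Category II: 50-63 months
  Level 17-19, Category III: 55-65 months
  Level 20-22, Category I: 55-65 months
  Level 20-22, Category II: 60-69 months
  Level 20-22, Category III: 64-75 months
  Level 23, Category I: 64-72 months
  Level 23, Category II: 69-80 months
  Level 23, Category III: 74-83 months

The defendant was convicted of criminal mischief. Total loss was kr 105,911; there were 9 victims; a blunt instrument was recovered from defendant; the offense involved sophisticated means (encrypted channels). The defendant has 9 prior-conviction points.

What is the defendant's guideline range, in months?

Base offense level for criminal mischief: 17.
R1 does not apply.
R2 applies (level before this adjustment is 17 ≥ 13, so +3): 17 + 3 = 20.
R3 applies (level before this adjustment is 20 ≥ 12, so +4): 20 + 4 = 24.
R4 does not apply.
R5 applies: 24 + 2 = 26.
R7 does not apply.
R8 applies: 26 + 1 = 27.
Level 27 exceeds the maximum of 23; capped at 23.
Final offense level: 23.
Criminal history: 9 prior points → Category II (8-9).
Level 23 falls in the 23 band.
Grid: Level 23 × Category II = 69-80 months.

69-80 months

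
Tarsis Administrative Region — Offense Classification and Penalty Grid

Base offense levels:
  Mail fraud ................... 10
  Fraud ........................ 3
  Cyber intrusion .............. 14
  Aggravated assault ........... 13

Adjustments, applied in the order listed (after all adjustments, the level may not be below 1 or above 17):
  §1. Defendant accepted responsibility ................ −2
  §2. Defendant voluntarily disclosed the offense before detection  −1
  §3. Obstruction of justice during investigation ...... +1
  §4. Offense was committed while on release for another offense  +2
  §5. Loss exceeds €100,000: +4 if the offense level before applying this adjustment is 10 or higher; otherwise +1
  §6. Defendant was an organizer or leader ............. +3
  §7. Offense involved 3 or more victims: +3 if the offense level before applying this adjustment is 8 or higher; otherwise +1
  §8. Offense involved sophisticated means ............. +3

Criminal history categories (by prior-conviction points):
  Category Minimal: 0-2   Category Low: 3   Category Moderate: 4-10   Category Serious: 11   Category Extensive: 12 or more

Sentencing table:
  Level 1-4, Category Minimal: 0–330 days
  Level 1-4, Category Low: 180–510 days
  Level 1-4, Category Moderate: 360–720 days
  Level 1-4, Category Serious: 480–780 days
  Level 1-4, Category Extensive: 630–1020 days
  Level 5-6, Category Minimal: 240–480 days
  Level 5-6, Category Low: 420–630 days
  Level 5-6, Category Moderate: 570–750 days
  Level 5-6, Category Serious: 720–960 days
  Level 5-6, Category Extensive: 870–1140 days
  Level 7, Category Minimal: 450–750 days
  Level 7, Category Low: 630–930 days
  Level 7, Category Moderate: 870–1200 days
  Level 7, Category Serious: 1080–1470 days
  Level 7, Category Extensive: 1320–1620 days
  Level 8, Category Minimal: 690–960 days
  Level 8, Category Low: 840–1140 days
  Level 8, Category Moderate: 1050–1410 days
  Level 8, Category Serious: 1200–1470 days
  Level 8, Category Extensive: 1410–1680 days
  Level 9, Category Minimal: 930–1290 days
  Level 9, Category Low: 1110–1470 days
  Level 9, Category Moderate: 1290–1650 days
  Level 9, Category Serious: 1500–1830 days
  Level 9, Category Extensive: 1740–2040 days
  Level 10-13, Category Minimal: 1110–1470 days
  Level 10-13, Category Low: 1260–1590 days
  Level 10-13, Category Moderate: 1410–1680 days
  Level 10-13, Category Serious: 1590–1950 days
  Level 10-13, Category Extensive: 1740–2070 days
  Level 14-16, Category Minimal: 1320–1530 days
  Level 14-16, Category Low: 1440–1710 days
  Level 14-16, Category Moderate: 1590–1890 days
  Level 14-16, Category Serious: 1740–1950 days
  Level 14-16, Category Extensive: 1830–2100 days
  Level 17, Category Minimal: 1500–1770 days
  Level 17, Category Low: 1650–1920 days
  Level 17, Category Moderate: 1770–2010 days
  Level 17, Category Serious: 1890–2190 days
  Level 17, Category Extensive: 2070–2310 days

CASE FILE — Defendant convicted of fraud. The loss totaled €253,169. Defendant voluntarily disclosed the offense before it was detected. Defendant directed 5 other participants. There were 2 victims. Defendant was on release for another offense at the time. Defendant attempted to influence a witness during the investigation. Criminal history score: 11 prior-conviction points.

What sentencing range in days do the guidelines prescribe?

1500-1830 days

Base offense level for fraud: 3.
§1 does not apply.
§2 applies: 3 − 1 = 2.
§3 applies: 2 + 1 = 3.
§4 applies: 3 + 2 = 5.
§5 applies (level before this adjustment is 5 < 10, so +1): 5 + 1 = 6.
§6 applies: 6 + 3 = 9.
§8 does not apply.
Final offense level: 9.
Criminal history: 11 prior points → Category Serious (11).
Level 9 falls in the 9 band.
Grid: Level 9 × Category Serious = 1500-1830 days.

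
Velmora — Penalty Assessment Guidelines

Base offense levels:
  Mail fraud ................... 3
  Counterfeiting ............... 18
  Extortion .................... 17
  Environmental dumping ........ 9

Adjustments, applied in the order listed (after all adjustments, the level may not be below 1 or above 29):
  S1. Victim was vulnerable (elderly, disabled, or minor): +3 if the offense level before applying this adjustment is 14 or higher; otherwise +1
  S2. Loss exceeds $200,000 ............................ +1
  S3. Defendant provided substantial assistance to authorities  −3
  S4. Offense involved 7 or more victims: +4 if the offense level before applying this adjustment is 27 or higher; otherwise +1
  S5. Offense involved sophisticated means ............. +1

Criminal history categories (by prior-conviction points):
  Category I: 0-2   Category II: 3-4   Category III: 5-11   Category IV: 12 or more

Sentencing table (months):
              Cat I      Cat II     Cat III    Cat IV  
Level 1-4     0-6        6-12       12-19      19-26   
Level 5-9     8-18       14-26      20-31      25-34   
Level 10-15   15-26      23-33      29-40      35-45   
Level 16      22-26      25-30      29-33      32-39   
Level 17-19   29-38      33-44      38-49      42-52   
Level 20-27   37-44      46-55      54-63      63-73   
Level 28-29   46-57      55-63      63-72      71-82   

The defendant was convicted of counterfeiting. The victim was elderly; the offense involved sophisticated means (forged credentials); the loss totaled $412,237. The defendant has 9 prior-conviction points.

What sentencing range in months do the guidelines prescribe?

54-63 months

Base offense level for counterfeiting: 18.
S1 applies (level before this adjustment is 18 ≥ 14, so +3): 18 + 3 = 21.
S2 applies: 21 + 1 = 22.
S3 does not apply.
S5 applies: 22 + 1 = 23.
Final offense level: 23.
Criminal history: 9 prior points → Category III (5-11).
Level 23 falls in the 20-27 band.
Grid: Level 20-27 × Category III = 54-63 months.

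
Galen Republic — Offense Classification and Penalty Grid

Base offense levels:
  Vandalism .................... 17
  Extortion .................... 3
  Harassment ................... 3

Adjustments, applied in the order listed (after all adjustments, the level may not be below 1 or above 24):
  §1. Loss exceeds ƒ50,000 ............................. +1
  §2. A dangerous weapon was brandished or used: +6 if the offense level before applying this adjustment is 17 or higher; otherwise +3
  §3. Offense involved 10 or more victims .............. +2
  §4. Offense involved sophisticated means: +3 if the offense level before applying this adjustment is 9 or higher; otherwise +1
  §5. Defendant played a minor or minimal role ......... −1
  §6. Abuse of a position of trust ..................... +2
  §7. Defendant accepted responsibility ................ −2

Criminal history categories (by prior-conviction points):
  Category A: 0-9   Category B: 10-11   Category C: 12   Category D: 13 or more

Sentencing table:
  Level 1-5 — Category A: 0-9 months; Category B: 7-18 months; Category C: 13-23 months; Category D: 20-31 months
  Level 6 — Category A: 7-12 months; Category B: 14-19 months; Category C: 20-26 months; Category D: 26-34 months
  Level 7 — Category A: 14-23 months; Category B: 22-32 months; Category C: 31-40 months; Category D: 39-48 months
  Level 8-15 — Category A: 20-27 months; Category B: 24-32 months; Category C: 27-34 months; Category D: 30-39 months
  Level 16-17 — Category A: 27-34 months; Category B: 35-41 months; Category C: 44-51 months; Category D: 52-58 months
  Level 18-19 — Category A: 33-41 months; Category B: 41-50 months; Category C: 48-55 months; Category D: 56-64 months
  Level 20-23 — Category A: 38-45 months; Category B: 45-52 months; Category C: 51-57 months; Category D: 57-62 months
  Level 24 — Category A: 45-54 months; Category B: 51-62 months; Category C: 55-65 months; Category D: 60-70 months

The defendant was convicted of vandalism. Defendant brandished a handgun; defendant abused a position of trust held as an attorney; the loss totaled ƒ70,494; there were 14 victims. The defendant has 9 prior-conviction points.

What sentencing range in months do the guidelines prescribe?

Base offense level for vandalism: 17.
§1 applies: 17 + 1 = 18.
§2 applies (level before this adjustment is 18 ≥ 17, so +6): 18 + 6 = 24.
§3 applies: 24 + 2 = 26.
§4 does not apply.
§6 applies: 26 + 2 = 28.
§7 does not apply.
Level 28 exceeds the maximum of 24; capped at 24.
Final offense level: 24.
Criminal history: 9 prior points → Category A (0-9).
Level 24 falls in the 24 band.
Grid: Level 24 × Category A = 45-54 months.

45-54 months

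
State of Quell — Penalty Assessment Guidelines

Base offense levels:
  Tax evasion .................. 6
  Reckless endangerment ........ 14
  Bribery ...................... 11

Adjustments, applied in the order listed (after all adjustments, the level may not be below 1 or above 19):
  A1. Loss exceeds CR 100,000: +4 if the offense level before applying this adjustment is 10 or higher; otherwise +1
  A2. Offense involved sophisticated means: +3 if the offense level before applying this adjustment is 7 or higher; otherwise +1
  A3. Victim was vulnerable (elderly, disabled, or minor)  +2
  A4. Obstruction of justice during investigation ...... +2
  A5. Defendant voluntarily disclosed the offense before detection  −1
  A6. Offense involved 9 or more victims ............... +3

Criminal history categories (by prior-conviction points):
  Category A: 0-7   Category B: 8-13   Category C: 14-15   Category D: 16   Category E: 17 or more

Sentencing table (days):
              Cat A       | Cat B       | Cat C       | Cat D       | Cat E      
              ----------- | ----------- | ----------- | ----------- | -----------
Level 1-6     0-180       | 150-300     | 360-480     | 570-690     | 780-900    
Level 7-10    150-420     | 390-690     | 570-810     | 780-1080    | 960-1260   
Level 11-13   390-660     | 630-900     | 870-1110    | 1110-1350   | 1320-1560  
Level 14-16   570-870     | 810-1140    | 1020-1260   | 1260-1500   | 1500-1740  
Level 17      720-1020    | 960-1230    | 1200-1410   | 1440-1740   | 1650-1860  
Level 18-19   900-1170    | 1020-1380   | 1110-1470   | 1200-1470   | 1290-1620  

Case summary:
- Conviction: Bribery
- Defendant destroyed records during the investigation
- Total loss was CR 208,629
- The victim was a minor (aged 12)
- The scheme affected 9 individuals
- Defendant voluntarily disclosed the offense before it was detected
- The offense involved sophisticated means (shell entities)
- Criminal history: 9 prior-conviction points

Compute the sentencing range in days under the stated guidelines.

Base offense level for bribery: 11.
A1 applies (level before this adjustment is 11 ≥ 10, so +4): 11 + 4 = 15.
A2 applies (level before this adjustment is 15 ≥ 7, so +3): 15 + 3 = 18.
A3 applies: 18 + 2 = 20.
A4 applies: 20 + 2 = 22.
A5 applies: 22 − 1 = 21.
A6 applies: 21 + 3 = 24.
Level 24 exceeds the maximum of 19; capped at 19.
Final offense level: 19.
Criminal history: 9 prior points → Category B (8-13).
Level 19 falls in the 18-19 band.
Grid: Level 18-19 × Category B = 1020-1380 days.

1020-1380 days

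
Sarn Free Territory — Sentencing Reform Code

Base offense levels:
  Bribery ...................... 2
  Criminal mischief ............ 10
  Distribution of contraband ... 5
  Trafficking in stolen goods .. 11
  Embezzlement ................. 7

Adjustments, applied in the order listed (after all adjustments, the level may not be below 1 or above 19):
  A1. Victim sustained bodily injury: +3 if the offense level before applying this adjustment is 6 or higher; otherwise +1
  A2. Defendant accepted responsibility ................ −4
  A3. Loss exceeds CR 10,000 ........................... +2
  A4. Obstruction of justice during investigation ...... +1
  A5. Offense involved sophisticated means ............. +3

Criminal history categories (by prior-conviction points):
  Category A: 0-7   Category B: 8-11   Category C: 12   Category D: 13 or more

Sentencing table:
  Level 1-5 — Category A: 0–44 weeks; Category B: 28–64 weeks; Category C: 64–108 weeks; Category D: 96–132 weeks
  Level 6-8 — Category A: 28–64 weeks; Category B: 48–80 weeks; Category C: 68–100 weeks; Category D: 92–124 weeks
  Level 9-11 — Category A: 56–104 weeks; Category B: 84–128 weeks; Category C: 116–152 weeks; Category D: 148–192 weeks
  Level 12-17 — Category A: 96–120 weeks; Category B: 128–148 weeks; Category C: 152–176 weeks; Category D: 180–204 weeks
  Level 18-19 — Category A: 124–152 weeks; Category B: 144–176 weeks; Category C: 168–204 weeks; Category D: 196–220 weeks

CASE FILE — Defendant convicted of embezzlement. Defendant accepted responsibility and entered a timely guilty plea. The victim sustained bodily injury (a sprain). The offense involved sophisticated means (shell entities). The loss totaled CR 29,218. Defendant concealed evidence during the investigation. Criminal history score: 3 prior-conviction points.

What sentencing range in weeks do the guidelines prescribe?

96-120 weeks

Base offense level for embezzlement: 7.
A1 applies (level before this adjustment is 7 ≥ 6, so +3): 7 + 3 = 10.
A2 applies: 10 − 4 = 6.
A3 applies: 6 + 2 = 8.
A4 applies: 8 + 1 = 9.
A5 applies: 9 + 3 = 12.
Final offense level: 12.
Criminal history: 3 prior points → Category A (0-7).
Level 12 falls in the 12-17 band.
Grid: Level 12-17 × Category A = 96-120 weeks.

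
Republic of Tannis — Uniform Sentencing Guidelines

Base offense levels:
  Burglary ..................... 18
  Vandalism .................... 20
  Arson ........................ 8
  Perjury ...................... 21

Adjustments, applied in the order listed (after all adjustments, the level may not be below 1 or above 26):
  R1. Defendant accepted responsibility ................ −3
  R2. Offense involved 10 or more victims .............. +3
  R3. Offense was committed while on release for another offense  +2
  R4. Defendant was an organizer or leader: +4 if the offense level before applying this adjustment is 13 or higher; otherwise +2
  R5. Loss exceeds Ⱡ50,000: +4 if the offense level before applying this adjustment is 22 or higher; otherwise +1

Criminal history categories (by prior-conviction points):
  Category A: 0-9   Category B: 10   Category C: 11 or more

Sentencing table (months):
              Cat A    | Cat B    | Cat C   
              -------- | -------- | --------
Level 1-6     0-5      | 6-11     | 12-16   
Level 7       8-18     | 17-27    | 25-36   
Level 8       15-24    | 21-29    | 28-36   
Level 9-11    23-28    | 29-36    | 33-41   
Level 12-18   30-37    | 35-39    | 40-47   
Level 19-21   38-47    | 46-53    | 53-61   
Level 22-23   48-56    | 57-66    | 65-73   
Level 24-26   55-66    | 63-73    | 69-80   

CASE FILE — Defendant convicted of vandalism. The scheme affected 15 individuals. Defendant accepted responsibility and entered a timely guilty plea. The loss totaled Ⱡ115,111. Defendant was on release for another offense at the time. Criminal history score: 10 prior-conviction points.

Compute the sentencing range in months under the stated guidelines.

63-73 months

Base offense level for vandalism: 20.
R1 applies: 20 − 3 = 17.
R2 applies: 17 + 3 = 20.
R3 applies: 20 + 2 = 22.
R4 does not apply.
R5 applies (level before this adjustment is 22 ≥ 22, so +4): 22 + 4 = 26.
Final offense level: 26.
Criminal history: 10 prior points → Category B (10).
Level 26 falls in the 24-26 band.
Grid: Level 24-26 × Category B = 63-73 months.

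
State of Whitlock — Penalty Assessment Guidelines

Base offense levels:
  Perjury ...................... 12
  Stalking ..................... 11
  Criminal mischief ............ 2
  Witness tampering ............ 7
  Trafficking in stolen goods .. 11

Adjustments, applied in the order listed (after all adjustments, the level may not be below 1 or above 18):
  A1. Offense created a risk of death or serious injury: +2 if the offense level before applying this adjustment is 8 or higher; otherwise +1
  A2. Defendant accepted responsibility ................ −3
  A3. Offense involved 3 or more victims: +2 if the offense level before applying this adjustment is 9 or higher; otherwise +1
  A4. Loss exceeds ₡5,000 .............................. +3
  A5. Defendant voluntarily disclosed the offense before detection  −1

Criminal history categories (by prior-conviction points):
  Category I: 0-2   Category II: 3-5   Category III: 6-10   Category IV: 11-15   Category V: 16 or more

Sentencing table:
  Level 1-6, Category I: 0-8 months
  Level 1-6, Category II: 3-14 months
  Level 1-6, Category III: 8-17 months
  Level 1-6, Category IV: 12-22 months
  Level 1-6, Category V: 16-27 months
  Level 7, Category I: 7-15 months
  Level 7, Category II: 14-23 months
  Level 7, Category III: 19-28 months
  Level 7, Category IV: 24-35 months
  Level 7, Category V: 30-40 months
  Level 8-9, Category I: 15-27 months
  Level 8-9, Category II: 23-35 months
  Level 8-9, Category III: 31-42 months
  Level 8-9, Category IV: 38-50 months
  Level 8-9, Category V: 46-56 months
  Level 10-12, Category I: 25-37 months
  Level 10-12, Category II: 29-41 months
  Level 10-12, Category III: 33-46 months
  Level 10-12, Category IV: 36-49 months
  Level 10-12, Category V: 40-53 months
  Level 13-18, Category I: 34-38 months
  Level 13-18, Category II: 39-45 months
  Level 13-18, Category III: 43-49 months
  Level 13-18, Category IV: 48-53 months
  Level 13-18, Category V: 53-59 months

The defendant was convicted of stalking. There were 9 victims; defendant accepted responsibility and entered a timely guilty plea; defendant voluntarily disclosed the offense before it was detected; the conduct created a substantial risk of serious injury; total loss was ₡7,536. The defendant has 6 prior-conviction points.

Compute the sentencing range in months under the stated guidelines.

Base offense level for stalking: 11.
A1 applies (level before this adjustment is 11 ≥ 8, so +2): 11 + 2 = 13.
A2 applies: 13 − 3 = 10.
A3 applies (level before this adjustment is 10 ≥ 9, so +2): 10 + 2 = 12.
A4 applies: 12 + 3 = 15.
A5 applies: 15 − 1 = 14.
Final offense level: 14.
Criminal history: 6 prior points → Category III (6-10).
Level 14 falls in the 13-18 band.
Grid: Level 13-18 × Category III = 43-49 months.

43-49 months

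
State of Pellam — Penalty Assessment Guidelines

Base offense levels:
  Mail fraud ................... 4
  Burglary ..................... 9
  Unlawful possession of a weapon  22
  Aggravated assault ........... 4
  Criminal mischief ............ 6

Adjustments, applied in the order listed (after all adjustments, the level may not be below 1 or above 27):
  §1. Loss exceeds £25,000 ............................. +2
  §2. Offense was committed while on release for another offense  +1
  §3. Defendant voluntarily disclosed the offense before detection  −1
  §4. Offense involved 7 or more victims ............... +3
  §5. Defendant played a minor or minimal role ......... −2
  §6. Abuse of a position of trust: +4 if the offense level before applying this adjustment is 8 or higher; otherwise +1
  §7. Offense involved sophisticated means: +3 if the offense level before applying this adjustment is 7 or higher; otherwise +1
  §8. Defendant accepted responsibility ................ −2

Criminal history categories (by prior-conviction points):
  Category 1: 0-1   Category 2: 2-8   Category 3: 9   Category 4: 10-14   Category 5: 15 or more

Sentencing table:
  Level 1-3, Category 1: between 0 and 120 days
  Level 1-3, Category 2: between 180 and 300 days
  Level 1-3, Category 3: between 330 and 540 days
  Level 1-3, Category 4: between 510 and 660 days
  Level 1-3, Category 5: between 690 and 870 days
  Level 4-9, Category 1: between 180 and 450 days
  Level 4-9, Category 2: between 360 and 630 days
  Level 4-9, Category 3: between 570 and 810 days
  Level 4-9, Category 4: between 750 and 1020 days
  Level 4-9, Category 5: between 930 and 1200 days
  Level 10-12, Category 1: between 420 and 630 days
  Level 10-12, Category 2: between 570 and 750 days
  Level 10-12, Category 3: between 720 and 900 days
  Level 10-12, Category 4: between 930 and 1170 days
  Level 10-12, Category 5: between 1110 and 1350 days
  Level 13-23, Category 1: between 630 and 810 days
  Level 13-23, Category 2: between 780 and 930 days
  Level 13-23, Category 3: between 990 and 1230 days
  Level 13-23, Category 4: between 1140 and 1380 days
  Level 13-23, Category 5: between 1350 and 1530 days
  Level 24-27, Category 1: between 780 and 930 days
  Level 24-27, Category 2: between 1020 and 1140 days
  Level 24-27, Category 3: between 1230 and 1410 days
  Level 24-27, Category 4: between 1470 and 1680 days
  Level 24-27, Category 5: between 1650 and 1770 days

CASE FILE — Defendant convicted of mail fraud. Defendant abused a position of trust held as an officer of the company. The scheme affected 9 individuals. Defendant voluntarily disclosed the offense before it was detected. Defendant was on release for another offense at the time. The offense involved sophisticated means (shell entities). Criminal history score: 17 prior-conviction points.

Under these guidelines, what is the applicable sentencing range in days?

1110-1350 days

Base offense level for mail fraud: 4.
§2 applies: 4 + 1 = 5.
§3 applies: 5 − 1 = 4.
§4 applies: 4 + 3 = 7.
§5 does not apply.
§6 applies (level before this adjustment is 7 < 8, so +1): 7 + 1 = 8.
§7 applies (level before this adjustment is 8 ≥ 7, so +3): 8 + 3 = 11.
§8 does not apply.
Final offense level: 11.
Criminal history: 17 prior points → Category 5 (15+).
Level 11 falls in the 10-12 band.
Grid: Level 10-12 × Category 5 = 1110-1350 days.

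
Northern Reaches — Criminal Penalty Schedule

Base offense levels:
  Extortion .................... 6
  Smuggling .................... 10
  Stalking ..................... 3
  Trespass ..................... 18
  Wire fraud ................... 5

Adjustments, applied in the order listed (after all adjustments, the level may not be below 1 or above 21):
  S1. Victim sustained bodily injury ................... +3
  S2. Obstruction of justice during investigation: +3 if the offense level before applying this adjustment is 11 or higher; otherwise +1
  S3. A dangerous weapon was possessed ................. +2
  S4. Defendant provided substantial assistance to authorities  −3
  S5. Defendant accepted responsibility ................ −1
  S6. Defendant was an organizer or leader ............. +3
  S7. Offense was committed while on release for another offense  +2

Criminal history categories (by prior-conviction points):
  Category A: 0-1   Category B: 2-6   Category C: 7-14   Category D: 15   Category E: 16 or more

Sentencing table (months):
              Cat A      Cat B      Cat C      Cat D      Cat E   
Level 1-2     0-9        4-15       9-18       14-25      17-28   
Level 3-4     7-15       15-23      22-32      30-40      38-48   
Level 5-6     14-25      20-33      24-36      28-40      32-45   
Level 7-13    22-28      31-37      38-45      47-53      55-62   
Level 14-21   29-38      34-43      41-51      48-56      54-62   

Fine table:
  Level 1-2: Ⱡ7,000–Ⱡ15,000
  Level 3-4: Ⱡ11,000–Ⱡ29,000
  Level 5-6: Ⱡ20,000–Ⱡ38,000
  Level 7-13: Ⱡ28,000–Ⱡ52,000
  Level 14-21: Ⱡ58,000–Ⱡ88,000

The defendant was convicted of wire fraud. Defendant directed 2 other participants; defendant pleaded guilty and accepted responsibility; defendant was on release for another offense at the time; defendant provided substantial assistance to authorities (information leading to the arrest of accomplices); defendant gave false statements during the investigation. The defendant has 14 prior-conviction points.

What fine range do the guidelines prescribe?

Base offense level for wire fraud: 5.
S2 applies (level before this adjustment is 5 < 11, so +1): 5 + 1 = 6.
S4 applies: 6 − 3 = 3.
S5 applies: 3 − 1 = 2.
S6 applies: 2 + 3 = 5.
S7 applies: 5 + 2 = 7.
Final offense level: 7.
Level 7 falls in the 7-13 band.
Fine table: Level 7-13 → Ⱡ28,000–Ⱡ52,000.

Ⱡ28,000–Ⱡ52,000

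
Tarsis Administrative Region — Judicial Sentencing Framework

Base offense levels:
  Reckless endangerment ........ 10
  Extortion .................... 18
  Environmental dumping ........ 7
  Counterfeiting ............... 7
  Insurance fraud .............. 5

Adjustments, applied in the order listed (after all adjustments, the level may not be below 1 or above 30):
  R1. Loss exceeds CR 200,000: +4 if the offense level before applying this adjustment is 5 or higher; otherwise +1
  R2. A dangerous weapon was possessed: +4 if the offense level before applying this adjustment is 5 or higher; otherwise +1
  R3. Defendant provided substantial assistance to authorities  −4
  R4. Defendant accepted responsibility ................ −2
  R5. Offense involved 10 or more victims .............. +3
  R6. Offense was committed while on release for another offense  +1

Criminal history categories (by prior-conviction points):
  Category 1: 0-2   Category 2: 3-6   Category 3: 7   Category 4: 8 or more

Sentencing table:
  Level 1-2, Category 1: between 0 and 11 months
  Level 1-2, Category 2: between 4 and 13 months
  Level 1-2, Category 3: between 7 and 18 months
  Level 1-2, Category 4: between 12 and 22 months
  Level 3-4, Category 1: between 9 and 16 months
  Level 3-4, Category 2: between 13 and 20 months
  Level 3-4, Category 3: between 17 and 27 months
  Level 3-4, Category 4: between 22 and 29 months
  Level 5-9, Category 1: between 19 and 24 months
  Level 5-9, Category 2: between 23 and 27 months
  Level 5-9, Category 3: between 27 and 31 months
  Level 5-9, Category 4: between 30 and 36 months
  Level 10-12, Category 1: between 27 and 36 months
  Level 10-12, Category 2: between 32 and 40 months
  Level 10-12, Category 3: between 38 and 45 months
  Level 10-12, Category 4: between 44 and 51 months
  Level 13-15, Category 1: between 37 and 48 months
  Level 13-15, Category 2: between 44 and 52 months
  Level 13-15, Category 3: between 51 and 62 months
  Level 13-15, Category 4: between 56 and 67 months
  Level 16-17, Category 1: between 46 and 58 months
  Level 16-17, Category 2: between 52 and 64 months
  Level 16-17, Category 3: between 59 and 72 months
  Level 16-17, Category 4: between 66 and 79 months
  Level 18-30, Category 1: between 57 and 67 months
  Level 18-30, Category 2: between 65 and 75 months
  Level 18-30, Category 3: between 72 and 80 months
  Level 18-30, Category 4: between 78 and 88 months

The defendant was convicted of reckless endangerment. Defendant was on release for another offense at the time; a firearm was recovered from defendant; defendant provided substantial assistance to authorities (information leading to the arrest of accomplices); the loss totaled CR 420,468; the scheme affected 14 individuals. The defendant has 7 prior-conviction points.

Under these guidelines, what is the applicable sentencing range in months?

72-80 months

Base offense level for reckless endangerment: 10.
R1 applies (level before this adjustment is 10 ≥ 5, so +4): 10 + 4 = 14.
R2 applies (level before this adjustment is 14 ≥ 5, so +4): 14 + 4 = 18.
R3 applies: 18 − 4 = 14.
R5 applies: 14 + 3 = 17.
R6 applies: 17 + 1 = 18.
Final offense level: 18.
Criminal history: 7 prior points → Category 3 (7).
Level 18 falls in the 18-30 band.
Grid: Level 18-30 × Category 3 = 72-80 months.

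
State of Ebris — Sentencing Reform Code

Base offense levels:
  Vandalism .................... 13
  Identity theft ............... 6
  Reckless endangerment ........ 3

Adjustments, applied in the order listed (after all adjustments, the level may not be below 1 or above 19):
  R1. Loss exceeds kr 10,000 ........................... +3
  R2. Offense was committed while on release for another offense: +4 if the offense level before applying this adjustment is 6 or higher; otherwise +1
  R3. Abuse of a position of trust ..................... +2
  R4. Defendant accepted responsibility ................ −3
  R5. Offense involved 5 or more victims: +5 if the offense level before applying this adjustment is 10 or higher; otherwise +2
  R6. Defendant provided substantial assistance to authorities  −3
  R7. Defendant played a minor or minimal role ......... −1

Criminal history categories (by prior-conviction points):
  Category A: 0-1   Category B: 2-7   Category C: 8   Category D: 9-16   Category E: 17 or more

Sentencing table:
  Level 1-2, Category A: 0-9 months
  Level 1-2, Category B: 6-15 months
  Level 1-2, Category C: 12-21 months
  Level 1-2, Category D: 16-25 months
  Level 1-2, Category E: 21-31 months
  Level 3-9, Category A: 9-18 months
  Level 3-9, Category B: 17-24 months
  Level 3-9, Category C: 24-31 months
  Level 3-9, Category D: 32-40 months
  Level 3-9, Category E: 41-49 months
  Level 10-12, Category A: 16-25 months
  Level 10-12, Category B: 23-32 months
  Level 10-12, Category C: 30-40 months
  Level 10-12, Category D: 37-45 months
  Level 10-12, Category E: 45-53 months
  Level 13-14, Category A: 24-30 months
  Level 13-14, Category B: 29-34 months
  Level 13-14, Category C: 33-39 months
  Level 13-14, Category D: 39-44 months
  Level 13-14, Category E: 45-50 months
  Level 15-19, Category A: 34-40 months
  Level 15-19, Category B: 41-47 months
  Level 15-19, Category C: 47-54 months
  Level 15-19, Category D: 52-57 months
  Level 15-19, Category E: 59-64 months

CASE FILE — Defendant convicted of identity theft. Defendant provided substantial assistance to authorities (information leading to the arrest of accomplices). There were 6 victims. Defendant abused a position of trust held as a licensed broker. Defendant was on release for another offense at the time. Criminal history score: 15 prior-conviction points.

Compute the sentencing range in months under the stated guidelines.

39-44 months

Base offense level for identity theft: 6.
R1 does not apply.
R2 applies (level before this adjustment is 6 ≥ 6, so +4): 6 + 4 = 10.
R3 applies: 10 + 2 = 12.
R4 does not apply.
R5 applies (level before this adjustment is 12 ≥ 10, so +5): 12 + 5 = 17.
R6 applies: 17 − 3 = 14.
R7 does not apply.
Final offense level: 14.
Criminal history: 15 prior points → Category D (9-16).
Level 14 falls in the 13-14 band.
Grid: Level 13-14 × Category D = 39-44 months.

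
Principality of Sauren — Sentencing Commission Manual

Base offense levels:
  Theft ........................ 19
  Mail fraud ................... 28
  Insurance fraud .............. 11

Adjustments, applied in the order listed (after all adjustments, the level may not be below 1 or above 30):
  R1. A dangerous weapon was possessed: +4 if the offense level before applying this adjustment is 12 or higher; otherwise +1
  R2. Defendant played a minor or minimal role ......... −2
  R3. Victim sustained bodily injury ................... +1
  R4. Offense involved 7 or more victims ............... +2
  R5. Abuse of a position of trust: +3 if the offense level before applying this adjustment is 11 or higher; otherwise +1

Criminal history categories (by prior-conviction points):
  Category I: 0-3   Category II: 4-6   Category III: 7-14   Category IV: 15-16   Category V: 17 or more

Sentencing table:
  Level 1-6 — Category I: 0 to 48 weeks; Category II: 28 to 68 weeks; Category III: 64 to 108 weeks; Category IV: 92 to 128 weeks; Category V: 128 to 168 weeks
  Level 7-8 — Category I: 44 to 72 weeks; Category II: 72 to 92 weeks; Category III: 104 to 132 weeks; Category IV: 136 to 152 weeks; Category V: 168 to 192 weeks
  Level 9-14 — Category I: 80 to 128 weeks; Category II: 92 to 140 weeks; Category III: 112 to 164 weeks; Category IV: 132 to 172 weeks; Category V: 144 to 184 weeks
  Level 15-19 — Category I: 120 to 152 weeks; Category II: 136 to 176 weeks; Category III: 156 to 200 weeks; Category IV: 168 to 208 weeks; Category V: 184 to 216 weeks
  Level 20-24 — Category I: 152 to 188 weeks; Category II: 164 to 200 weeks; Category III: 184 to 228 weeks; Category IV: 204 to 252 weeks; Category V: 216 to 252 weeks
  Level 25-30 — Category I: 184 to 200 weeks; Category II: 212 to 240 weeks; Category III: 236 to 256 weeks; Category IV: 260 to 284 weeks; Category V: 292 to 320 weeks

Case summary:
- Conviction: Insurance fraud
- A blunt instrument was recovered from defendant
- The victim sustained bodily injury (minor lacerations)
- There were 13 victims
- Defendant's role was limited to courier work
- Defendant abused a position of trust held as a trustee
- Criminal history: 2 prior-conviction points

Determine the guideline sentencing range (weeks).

Base offense level for insurance fraud: 11.
R1 applies (level before this adjustment is 11 < 12, so +1): 11 + 1 = 12.
R2 applies: 12 − 2 = 10.
R3 applies: 10 + 1 = 11.
R4 applies: 11 + 2 = 13.
R5 applies (level before this adjustment is 13 ≥ 11, so +3): 13 + 3 = 16.
Final offense level: 16.
Criminal history: 2 prior points → Category I (0-3).
Level 16 falls in the 15-19 band.
Grid: Level 15-19 × Category I = 120-152 weeks.

120-152 weeks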